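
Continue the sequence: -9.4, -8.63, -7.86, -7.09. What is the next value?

Differences: -8.63 - -9.4 = 0.77
This is an arithmetic sequence with common difference d = 0.77.
Next term = -7.09 + 0.77 = -6.32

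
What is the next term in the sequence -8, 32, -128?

Ratios: 32 / -8 = -4.0
This is a geometric sequence with common ratio r = -4.
Next term = -128 * -4 = 512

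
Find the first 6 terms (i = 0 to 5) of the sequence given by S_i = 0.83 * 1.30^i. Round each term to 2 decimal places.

This is a geometric sequence.
i=0: S_0 = 0.83 * 1.3^0 = 0.83
i=1: S_1 = 0.83 * 1.3^1 ≈ 1.08
i=2: S_2 = 0.83 * 1.3^2 ≈ 1.4
i=3: S_3 = 0.83 * 1.3^3 ≈ 1.82
i=4: S_4 = 0.83 * 1.3^4 ≈ 2.37
i=5: S_5 = 0.83 * 1.3^5 ≈ 3.08
The first 6 terms are: [0.83, 1.08, 1.4, 1.82, 2.37, 3.08]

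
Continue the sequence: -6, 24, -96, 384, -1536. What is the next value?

Ratios: 24 / -6 = -4.0
This is a geometric sequence with common ratio r = -4.
Next term = -1536 * -4 = 6144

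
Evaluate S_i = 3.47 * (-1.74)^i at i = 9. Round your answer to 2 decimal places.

S_9 = 3.47 * (-1.74)^9 ≈ 3.47 * -146.1986 ≈ -507.31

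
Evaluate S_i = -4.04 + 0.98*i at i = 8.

S_8 = -4.04 + 0.98*8 = -4.04 + 7.84 = 3.8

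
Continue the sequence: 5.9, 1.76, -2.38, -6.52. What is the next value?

Differences: 1.76 - 5.9 = -4.14
This is an arithmetic sequence with common difference d = -4.14.
Next term = -6.52 + -4.14 = -10.66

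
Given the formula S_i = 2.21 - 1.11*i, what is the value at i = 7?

S_7 = 2.21 + -1.11*7 = 2.21 + -7.77 = -5.56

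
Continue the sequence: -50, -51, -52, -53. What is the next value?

Differences: -51 - -50 = -1
This is an arithmetic sequence with common difference d = -1.
Next term = -53 + -1 = -54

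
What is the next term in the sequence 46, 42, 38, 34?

Differences: 42 - 46 = -4
This is an arithmetic sequence with common difference d = -4.
Next term = 34 + -4 = 30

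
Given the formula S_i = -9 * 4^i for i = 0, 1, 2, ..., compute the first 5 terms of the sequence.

This is a geometric sequence.
i=0: S_0 = -9 * 4^0 = -9
i=1: S_1 = -9 * 4^1 = -36
i=2: S_2 = -9 * 4^2 = -144
i=3: S_3 = -9 * 4^3 = -576
i=4: S_4 = -9 * 4^4 = -2304
The first 5 terms are: [-9, -36, -144, -576, -2304]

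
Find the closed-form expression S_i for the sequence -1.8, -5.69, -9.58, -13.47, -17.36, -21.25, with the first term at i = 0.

Check differences: -5.69 - -1.8 = -3.89
-9.58 - -5.69 = -3.89
Common difference d = -3.89.
First term a = -1.8.
Formula: S_i = -1.80 - 3.89*i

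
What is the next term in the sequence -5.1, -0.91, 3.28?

Differences: -0.91 - -5.1 = 4.19
This is an arithmetic sequence with common difference d = 4.19.
Next term = 3.28 + 4.19 = 7.47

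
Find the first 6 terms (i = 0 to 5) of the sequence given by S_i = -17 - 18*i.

This is an arithmetic sequence.
i=0: S_0 = -17 + -18*0 = -17
i=1: S_1 = -17 + -18*1 = -35
i=2: S_2 = -17 + -18*2 = -53
i=3: S_3 = -17 + -18*3 = -71
i=4: S_4 = -17 + -18*4 = -89
i=5: S_5 = -17 + -18*5 = -107
The first 6 terms are: [-17, -35, -53, -71, -89, -107]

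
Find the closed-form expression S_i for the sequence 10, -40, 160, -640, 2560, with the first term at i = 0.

Check ratios: -40 / 10 = -4.0
Common ratio r = -4.
First term a = 10.
Formula: S_i = 10 * (-4)^i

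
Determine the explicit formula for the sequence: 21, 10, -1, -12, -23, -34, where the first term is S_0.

Check differences: 10 - 21 = -11
-1 - 10 = -11
Common difference d = -11.
First term a = 21.
Formula: S_i = 21 - 11*i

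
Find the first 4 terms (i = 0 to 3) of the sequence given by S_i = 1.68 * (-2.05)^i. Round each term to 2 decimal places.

This is a geometric sequence.
i=0: S_0 = 1.68 * (-2.05)^0 = 1.68
i=1: S_1 = 1.68 * (-2.05)^1 ≈ -3.44
i=2: S_2 = 1.68 * (-2.05)^2 ≈ 7.06
i=3: S_3 = 1.68 * (-2.05)^3 ≈ -14.47
The first 4 terms are: [1.68, -3.44, 7.06, -14.47]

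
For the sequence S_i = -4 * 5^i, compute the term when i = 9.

S_9 = -4 * 5^9 = -4 * 1953125 = -7812500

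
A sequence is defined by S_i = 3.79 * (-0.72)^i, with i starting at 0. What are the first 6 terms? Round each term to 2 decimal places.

This is a geometric sequence.
i=0: S_0 = 3.79 * (-0.72)^0 = 3.79
i=1: S_1 = 3.79 * (-0.72)^1 ≈ -2.73
i=2: S_2 = 3.79 * (-0.72)^2 ≈ 1.96
i=3: S_3 = 3.79 * (-0.72)^3 ≈ -1.41
i=4: S_4 = 3.79 * (-0.72)^4 ≈ 1.02
i=5: S_5 = 3.79 * (-0.72)^5 ≈ -0.73
The first 6 terms are: [3.79, -2.73, 1.96, -1.41, 1.02, -0.73]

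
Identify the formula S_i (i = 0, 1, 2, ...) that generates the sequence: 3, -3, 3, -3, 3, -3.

Check ratios: -3 / 3 = -1.0
Common ratio r = -1.
First term a = 3.
Formula: S_i = 3 * (-1)^i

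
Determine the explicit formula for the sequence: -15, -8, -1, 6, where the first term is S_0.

Check differences: -8 - -15 = 7
-1 - -8 = 7
Common difference d = 7.
First term a = -15.
Formula: S_i = -15 + 7*i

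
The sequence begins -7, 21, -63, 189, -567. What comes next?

Ratios: 21 / -7 = -3.0
This is a geometric sequence with common ratio r = -3.
Next term = -567 * -3 = 1701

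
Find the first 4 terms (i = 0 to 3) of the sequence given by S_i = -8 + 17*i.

This is an arithmetic sequence.
i=0: S_0 = -8 + 17*0 = -8
i=1: S_1 = -8 + 17*1 = 9
i=2: S_2 = -8 + 17*2 = 26
i=3: S_3 = -8 + 17*3 = 43
The first 4 terms are: [-8, 9, 26, 43]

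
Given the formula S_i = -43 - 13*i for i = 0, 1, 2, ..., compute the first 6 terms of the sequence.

This is an arithmetic sequence.
i=0: S_0 = -43 + -13*0 = -43
i=1: S_1 = -43 + -13*1 = -56
i=2: S_2 = -43 + -13*2 = -69
i=3: S_3 = -43 + -13*3 = -82
i=4: S_4 = -43 + -13*4 = -95
i=5: S_5 = -43 + -13*5 = -108
The first 6 terms are: [-43, -56, -69, -82, -95, -108]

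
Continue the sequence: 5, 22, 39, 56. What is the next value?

Differences: 22 - 5 = 17
This is an arithmetic sequence with common difference d = 17.
Next term = 56 + 17 = 73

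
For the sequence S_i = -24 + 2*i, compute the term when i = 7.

S_7 = -24 + 2*7 = -24 + 14 = -10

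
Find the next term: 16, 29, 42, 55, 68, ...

Differences: 29 - 16 = 13
This is an arithmetic sequence with common difference d = 13.
Next term = 68 + 13 = 81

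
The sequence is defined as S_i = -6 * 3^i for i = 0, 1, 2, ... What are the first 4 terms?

This is a geometric sequence.
i=0: S_0 = -6 * 3^0 = -6
i=1: S_1 = -6 * 3^1 = -18
i=2: S_2 = -6 * 3^2 = -54
i=3: S_3 = -6 * 3^3 = -162
The first 4 terms are: [-6, -18, -54, -162]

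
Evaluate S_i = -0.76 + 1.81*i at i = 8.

S_8 = -0.76 + 1.81*8 = -0.76 + 14.48 = 13.72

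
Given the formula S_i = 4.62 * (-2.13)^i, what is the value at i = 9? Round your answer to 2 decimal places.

S_9 = 4.62 * (-2.13)^9 ≈ 4.62 * -902.436 ≈ -4169.25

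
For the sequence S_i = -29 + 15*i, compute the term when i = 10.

S_10 = -29 + 15*10 = -29 + 150 = 121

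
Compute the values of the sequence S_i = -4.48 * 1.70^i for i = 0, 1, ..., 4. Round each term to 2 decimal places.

This is a geometric sequence.
i=0: S_0 = -4.48 * 1.7^0 = -4.48
i=1: S_1 = -4.48 * 1.7^1 ≈ -7.62
i=2: S_2 = -4.48 * 1.7^2 ≈ -12.95
i=3: S_3 = -4.48 * 1.7^3 ≈ -22.01
i=4: S_4 = -4.48 * 1.7^4 ≈ -37.42
The first 5 terms are: [-4.48, -7.62, -12.95, -22.01, -37.42]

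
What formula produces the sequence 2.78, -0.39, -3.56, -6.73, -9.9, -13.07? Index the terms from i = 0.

Check differences: -0.39 - 2.78 = -3.17
-3.56 - -0.39 = -3.17
Common difference d = -3.17.
First term a = 2.78.
Formula: S_i = 2.78 - 3.17*i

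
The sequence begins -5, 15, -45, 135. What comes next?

Ratios: 15 / -5 = -3.0
This is a geometric sequence with common ratio r = -3.
Next term = 135 * -3 = -405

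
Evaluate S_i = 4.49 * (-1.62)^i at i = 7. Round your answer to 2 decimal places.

S_7 = 4.49 * (-1.62)^7 ≈ 4.49 * -29.2823 ≈ -131.48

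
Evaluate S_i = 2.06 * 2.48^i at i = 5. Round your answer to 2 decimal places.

S_5 = 2.06 * 2.48^5 ≈ 2.06 * 93.812 ≈ 193.25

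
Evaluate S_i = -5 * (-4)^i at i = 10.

S_10 = -5 * (-4)^10 = -5 * 1048576 = -5242880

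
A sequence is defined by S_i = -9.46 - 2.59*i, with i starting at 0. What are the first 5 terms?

This is an arithmetic sequence.
i=0: S_0 = -9.46 + -2.59*0 = -9.46
i=1: S_1 = -9.46 + -2.59*1 = -12.05
i=2: S_2 = -9.46 + -2.59*2 = -14.64
i=3: S_3 = -9.46 + -2.59*3 = -17.23
i=4: S_4 = -9.46 + -2.59*4 = -19.82
The first 5 terms are: [-9.46, -12.05, -14.64, -17.23, -19.82]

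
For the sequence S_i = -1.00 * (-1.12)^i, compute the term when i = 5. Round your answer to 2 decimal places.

S_5 = -1.0 * (-1.12)^5 ≈ -1.0 * -1.7623 ≈ 1.76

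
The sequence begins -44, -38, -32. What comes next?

Differences: -38 - -44 = 6
This is an arithmetic sequence with common difference d = 6.
Next term = -32 + 6 = -26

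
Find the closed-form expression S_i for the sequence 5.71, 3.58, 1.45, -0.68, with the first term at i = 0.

Check differences: 3.58 - 5.71 = -2.13
1.45 - 3.58 = -2.13
Common difference d = -2.13.
First term a = 5.71.
Formula: S_i = 5.71 - 2.13*i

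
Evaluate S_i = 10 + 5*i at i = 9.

S_9 = 10 + 5*9 = 10 + 45 = 55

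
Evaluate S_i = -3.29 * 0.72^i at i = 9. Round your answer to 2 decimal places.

S_9 = -3.29 * 0.72^9 ≈ -3.29 * 0.052 ≈ -0.17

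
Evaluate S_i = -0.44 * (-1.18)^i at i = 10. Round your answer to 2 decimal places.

S_10 = -0.44 * (-1.18)^10 ≈ -0.44 * 5.2338 ≈ -2.3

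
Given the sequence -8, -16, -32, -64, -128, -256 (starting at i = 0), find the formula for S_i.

Check ratios: -16 / -8 = 2.0
Common ratio r = 2.
First term a = -8.
Formula: S_i = -8 * 2^i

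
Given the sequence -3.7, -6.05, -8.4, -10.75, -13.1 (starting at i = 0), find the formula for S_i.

Check differences: -6.05 - -3.7 = -2.35
-8.4 - -6.05 = -2.35
Common difference d = -2.35.
First term a = -3.7.
Formula: S_i = -3.70 - 2.35*i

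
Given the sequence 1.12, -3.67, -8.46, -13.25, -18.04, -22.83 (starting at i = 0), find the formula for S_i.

Check differences: -3.67 - 1.12 = -4.79
-8.46 - -3.67 = -4.79
Common difference d = -4.79.
First term a = 1.12.
Formula: S_i = 1.12 - 4.79*i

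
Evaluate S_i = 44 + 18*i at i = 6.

S_6 = 44 + 18*6 = 44 + 108 = 152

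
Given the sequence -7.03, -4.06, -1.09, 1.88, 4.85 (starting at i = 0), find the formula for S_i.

Check differences: -4.06 - -7.03 = 2.97
-1.09 - -4.06 = 2.97
Common difference d = 2.97.
First term a = -7.03.
Formula: S_i = -7.03 + 2.97*i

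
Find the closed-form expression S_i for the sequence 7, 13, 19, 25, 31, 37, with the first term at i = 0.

Check differences: 13 - 7 = 6
19 - 13 = 6
Common difference d = 6.
First term a = 7.
Formula: S_i = 7 + 6*i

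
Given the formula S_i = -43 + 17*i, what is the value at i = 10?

S_10 = -43 + 17*10 = -43 + 170 = 127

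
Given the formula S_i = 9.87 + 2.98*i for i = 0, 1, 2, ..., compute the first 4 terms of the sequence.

This is an arithmetic sequence.
i=0: S_0 = 9.87 + 2.98*0 = 9.87
i=1: S_1 = 9.87 + 2.98*1 = 12.85
i=2: S_2 = 9.87 + 2.98*2 = 15.83
i=3: S_3 = 9.87 + 2.98*3 = 18.81
The first 4 terms are: [9.87, 12.85, 15.83, 18.81]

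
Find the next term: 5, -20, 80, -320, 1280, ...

Ratios: -20 / 5 = -4.0
This is a geometric sequence with common ratio r = -4.
Next term = 1280 * -4 = -5120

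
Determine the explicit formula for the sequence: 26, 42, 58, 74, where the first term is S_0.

Check differences: 42 - 26 = 16
58 - 42 = 16
Common difference d = 16.
First term a = 26.
Formula: S_i = 26 + 16*i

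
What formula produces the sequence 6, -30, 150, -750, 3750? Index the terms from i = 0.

Check ratios: -30 / 6 = -5.0
Common ratio r = -5.
First term a = 6.
Formula: S_i = 6 * (-5)^i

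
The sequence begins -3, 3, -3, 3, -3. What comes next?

Ratios: 3 / -3 = -1.0
This is a geometric sequence with common ratio r = -1.
Next term = -3 * -1 = 3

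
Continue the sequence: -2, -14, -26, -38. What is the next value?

Differences: -14 - -2 = -12
This is an arithmetic sequence with common difference d = -12.
Next term = -38 + -12 = -50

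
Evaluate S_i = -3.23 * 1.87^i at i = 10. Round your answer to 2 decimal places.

S_10 = -3.23 * 1.87^10 ≈ -3.23 * 522.8969 ≈ -1688.96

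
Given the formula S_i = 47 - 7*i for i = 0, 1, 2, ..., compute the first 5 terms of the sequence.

This is an arithmetic sequence.
i=0: S_0 = 47 + -7*0 = 47
i=1: S_1 = 47 + -7*1 = 40
i=2: S_2 = 47 + -7*2 = 33
i=3: S_3 = 47 + -7*3 = 26
i=4: S_4 = 47 + -7*4 = 19
The first 5 terms are: [47, 40, 33, 26, 19]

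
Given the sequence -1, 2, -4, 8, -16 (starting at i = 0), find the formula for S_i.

Check ratios: 2 / -1 = -2.0
Common ratio r = -2.
First term a = -1.
Formula: S_i = -1 * (-2)^i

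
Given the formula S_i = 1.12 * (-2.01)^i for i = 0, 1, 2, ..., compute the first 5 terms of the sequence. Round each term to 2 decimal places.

This is a geometric sequence.
i=0: S_0 = 1.12 * (-2.01)^0 = 1.12
i=1: S_1 = 1.12 * (-2.01)^1 ≈ -2.25
i=2: S_2 = 1.12 * (-2.01)^2 ≈ 4.52
i=3: S_3 = 1.12 * (-2.01)^3 ≈ -9.1
i=4: S_4 = 1.12 * (-2.01)^4 ≈ 18.28
The first 5 terms are: [1.12, -2.25, 4.52, -9.1, 18.28]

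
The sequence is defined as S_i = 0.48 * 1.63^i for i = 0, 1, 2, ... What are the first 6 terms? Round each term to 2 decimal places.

This is a geometric sequence.
i=0: S_0 = 0.48 * 1.63^0 = 0.48
i=1: S_1 = 0.48 * 1.63^1 ≈ 0.78
i=2: S_2 = 0.48 * 1.63^2 ≈ 1.28
i=3: S_3 = 0.48 * 1.63^3 ≈ 2.08
i=4: S_4 = 0.48 * 1.63^4 ≈ 3.39
i=5: S_5 = 0.48 * 1.63^5 ≈ 5.52
The first 6 terms are: [0.48, 0.78, 1.28, 2.08, 3.39, 5.52]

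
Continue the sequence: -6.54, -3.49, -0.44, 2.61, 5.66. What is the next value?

Differences: -3.49 - -6.54 = 3.05
This is an arithmetic sequence with common difference d = 3.05.
Next term = 5.66 + 3.05 = 8.71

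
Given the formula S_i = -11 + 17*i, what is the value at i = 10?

S_10 = -11 + 17*10 = -11 + 170 = 159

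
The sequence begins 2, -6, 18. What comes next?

Ratios: -6 / 2 = -3.0
This is a geometric sequence with common ratio r = -3.
Next term = 18 * -3 = -54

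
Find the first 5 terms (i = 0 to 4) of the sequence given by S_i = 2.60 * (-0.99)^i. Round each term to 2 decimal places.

This is a geometric sequence.
i=0: S_0 = 2.6 * (-0.99)^0 = 2.6
i=1: S_1 = 2.6 * (-0.99)^1 ≈ -2.57
i=2: S_2 = 2.6 * (-0.99)^2 ≈ 2.55
i=3: S_3 = 2.6 * (-0.99)^3 ≈ -2.52
i=4: S_4 = 2.6 * (-0.99)^4 ≈ 2.5
The first 5 terms are: [2.6, -2.57, 2.55, -2.52, 2.5]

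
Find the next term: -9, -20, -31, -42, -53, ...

Differences: -20 - -9 = -11
This is an arithmetic sequence with common difference d = -11.
Next term = -53 + -11 = -64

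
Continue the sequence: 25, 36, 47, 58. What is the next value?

Differences: 36 - 25 = 11
This is an arithmetic sequence with common difference d = 11.
Next term = 58 + 11 = 69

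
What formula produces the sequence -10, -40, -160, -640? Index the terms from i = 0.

Check ratios: -40 / -10 = 4.0
Common ratio r = 4.
First term a = -10.
Formula: S_i = -10 * 4^i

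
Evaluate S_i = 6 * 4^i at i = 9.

S_9 = 6 * 4^9 = 6 * 262144 = 1572864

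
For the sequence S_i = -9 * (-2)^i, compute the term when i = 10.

S_10 = -9 * (-2)^10 = -9 * 1024 = -9216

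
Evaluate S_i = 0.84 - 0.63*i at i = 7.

S_7 = 0.84 + -0.63*7 = 0.84 + -4.41 = -3.57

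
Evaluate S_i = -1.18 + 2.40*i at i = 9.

S_9 = -1.18 + 2.4*9 = -1.18 + 21.6 = 20.42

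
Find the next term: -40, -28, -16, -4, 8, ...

Differences: -28 - -40 = 12
This is an arithmetic sequence with common difference d = 12.
Next term = 8 + 12 = 20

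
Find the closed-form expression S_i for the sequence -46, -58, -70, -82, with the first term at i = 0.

Check differences: -58 - -46 = -12
-70 - -58 = -12
Common difference d = -12.
First term a = -46.
Formula: S_i = -46 - 12*i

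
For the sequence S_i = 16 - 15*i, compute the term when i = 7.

S_7 = 16 + -15*7 = 16 + -105 = -89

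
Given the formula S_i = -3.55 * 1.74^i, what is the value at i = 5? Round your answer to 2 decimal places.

S_5 = -3.55 * 1.74^5 ≈ -3.55 * 15.9495 ≈ -56.62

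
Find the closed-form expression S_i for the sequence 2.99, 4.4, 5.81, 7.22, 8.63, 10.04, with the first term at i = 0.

Check differences: 4.4 - 2.99 = 1.41
5.81 - 4.4 = 1.41
Common difference d = 1.41.
First term a = 2.99.
Formula: S_i = 2.99 + 1.41*i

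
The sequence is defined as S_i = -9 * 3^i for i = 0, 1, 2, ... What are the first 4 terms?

This is a geometric sequence.
i=0: S_0 = -9 * 3^0 = -9
i=1: S_1 = -9 * 3^1 = -27
i=2: S_2 = -9 * 3^2 = -81
i=3: S_3 = -9 * 3^3 = -243
The first 4 terms are: [-9, -27, -81, -243]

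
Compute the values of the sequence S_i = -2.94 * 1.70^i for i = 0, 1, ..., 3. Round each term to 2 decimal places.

This is a geometric sequence.
i=0: S_0 = -2.94 * 1.7^0 = -2.94
i=1: S_1 = -2.94 * 1.7^1 ≈ -5.0
i=2: S_2 = -2.94 * 1.7^2 ≈ -8.5
i=3: S_3 = -2.94 * 1.7^3 ≈ -14.44
The first 4 terms are: [-2.94, -5.0, -8.5, -14.44]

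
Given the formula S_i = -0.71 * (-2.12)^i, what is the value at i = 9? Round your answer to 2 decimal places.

S_9 = -0.71 * (-2.12)^9 ≈ -0.71 * -865.0132 ≈ 614.16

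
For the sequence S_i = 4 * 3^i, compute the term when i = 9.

S_9 = 4 * 3^9 = 4 * 19683 = 78732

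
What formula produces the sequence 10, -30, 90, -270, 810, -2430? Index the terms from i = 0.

Check ratios: -30 / 10 = -3.0
Common ratio r = -3.
First term a = 10.
Formula: S_i = 10 * (-3)^i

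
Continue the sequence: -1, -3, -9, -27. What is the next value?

Ratios: -3 / -1 = 3.0
This is a geometric sequence with common ratio r = 3.
Next term = -27 * 3 = -81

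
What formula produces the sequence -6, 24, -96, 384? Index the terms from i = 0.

Check ratios: 24 / -6 = -4.0
Common ratio r = -4.
First term a = -6.
Formula: S_i = -6 * (-4)^i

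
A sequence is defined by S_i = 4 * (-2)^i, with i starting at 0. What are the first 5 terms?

This is a geometric sequence.
i=0: S_0 = 4 * (-2)^0 = 4
i=1: S_1 = 4 * (-2)^1 = -8
i=2: S_2 = 4 * (-2)^2 = 16
i=3: S_3 = 4 * (-2)^3 = -32
i=4: S_4 = 4 * (-2)^4 = 64
The first 5 terms are: [4, -8, 16, -32, 64]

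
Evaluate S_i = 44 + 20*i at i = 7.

S_7 = 44 + 20*7 = 44 + 140 = 184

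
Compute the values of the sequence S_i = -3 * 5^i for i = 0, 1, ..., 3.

This is a geometric sequence.
i=0: S_0 = -3 * 5^0 = -3
i=1: S_1 = -3 * 5^1 = -15
i=2: S_2 = -3 * 5^2 = -75
i=3: S_3 = -3 * 5^3 = -375
The first 4 terms are: [-3, -15, -75, -375]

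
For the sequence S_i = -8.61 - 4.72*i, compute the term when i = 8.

S_8 = -8.61 + -4.72*8 = -8.61 + -37.76 = -46.37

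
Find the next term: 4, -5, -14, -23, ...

Differences: -5 - 4 = -9
This is an arithmetic sequence with common difference d = -9.
Next term = -23 + -9 = -32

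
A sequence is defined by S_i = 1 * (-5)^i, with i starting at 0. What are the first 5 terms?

This is a geometric sequence.
i=0: S_0 = 1 * (-5)^0 = 1
i=1: S_1 = 1 * (-5)^1 = -5
i=2: S_2 = 1 * (-5)^2 = 25
i=3: S_3 = 1 * (-5)^3 = -125
i=4: S_4 = 1 * (-5)^4 = 625
The first 5 terms are: [1, -5, 25, -125, 625]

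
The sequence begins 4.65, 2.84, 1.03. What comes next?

Differences: 2.84 - 4.65 = -1.81
This is an arithmetic sequence with common difference d = -1.81.
Next term = 1.03 + -1.81 = -0.78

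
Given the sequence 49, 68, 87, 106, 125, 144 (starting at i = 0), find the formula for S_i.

Check differences: 68 - 49 = 19
87 - 68 = 19
Common difference d = 19.
First term a = 49.
Formula: S_i = 49 + 19*i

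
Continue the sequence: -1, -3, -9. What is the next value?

Ratios: -3 / -1 = 3.0
This is a geometric sequence with common ratio r = 3.
Next term = -9 * 3 = -27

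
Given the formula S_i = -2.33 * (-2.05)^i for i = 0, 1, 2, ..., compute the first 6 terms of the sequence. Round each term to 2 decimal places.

This is a geometric sequence.
i=0: S_0 = -2.33 * (-2.05)^0 = -2.33
i=1: S_1 = -2.33 * (-2.05)^1 ≈ 4.78
i=2: S_2 = -2.33 * (-2.05)^2 ≈ -9.79
i=3: S_3 = -2.33 * (-2.05)^3 ≈ 20.07
i=4: S_4 = -2.33 * (-2.05)^4 ≈ -41.15
i=5: S_5 = -2.33 * (-2.05)^5 ≈ 84.36
The first 6 terms are: [-2.33, 4.78, -9.79, 20.07, -41.15, 84.36]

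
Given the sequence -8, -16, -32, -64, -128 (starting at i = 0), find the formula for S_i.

Check ratios: -16 / -8 = 2.0
Common ratio r = 2.
First term a = -8.
Formula: S_i = -8 * 2^i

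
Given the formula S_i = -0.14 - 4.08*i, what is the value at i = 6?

S_6 = -0.14 + -4.08*6 = -0.14 + -24.48 = -24.62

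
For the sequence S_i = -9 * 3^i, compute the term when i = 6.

S_6 = -9 * 3^6 = -9 * 729 = -6561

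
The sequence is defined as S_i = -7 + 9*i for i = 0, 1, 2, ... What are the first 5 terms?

This is an arithmetic sequence.
i=0: S_0 = -7 + 9*0 = -7
i=1: S_1 = -7 + 9*1 = 2
i=2: S_2 = -7 + 9*2 = 11
i=3: S_3 = -7 + 9*3 = 20
i=4: S_4 = -7 + 9*4 = 29
The first 5 terms are: [-7, 2, 11, 20, 29]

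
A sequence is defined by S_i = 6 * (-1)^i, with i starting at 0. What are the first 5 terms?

This is a geometric sequence.
i=0: S_0 = 6 * (-1)^0 = 6
i=1: S_1 = 6 * (-1)^1 = -6
i=2: S_2 = 6 * (-1)^2 = 6
i=3: S_3 = 6 * (-1)^3 = -6
i=4: S_4 = 6 * (-1)^4 = 6
The first 5 terms are: [6, -6, 6, -6, 6]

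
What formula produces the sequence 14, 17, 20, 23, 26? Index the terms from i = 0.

Check differences: 17 - 14 = 3
20 - 17 = 3
Common difference d = 3.
First term a = 14.
Formula: S_i = 14 + 3*i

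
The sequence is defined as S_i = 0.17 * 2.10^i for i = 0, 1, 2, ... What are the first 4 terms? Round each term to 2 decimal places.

This is a geometric sequence.
i=0: S_0 = 0.17 * 2.1^0 = 0.17
i=1: S_1 = 0.17 * 2.1^1 ≈ 0.36
i=2: S_2 = 0.17 * 2.1^2 ≈ 0.75
i=3: S_3 = 0.17 * 2.1^3 ≈ 1.57
The first 4 terms are: [0.17, 0.36, 0.75, 1.57]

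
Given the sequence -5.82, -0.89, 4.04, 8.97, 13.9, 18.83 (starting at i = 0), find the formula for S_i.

Check differences: -0.89 - -5.82 = 4.93
4.04 - -0.89 = 4.93
Common difference d = 4.93.
First term a = -5.82.
Formula: S_i = -5.82 + 4.93*i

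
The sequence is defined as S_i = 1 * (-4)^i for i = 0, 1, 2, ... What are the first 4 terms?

This is a geometric sequence.
i=0: S_0 = 1 * (-4)^0 = 1
i=1: S_1 = 1 * (-4)^1 = -4
i=2: S_2 = 1 * (-4)^2 = 16
i=3: S_3 = 1 * (-4)^3 = -64
The first 4 terms are: [1, -4, 16, -64]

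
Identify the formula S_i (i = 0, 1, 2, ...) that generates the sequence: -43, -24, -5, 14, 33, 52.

Check differences: -24 - -43 = 19
-5 - -24 = 19
Common difference d = 19.
First term a = -43.
Formula: S_i = -43 + 19*i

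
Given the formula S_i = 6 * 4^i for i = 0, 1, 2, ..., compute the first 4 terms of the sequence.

This is a geometric sequence.
i=0: S_0 = 6 * 4^0 = 6
i=1: S_1 = 6 * 4^1 = 24
i=2: S_2 = 6 * 4^2 = 96
i=3: S_3 = 6 * 4^3 = 384
The first 4 terms are: [6, 24, 96, 384]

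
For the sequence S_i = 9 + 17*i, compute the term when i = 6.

S_6 = 9 + 17*6 = 9 + 102 = 111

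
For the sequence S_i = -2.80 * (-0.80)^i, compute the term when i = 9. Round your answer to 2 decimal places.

S_9 = -2.8 * (-0.8)^9 ≈ -2.8 * -0.1342 ≈ 0.38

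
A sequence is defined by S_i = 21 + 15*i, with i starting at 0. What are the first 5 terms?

This is an arithmetic sequence.
i=0: S_0 = 21 + 15*0 = 21
i=1: S_1 = 21 + 15*1 = 36
i=2: S_2 = 21 + 15*2 = 51
i=3: S_3 = 21 + 15*3 = 66
i=4: S_4 = 21 + 15*4 = 81
The first 5 terms are: [21, 36, 51, 66, 81]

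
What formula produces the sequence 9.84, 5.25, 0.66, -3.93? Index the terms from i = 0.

Check differences: 5.25 - 9.84 = -4.59
0.66 - 5.25 = -4.59
Common difference d = -4.59.
First term a = 9.84.
Formula: S_i = 9.84 - 4.59*i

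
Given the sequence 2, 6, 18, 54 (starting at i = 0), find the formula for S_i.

Check ratios: 6 / 2 = 3.0
Common ratio r = 3.
First term a = 2.
Formula: S_i = 2 * 3^i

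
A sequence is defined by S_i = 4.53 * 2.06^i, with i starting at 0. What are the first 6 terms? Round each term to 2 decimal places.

This is a geometric sequence.
i=0: S_0 = 4.53 * 2.06^0 = 4.53
i=1: S_1 = 4.53 * 2.06^1 ≈ 9.33
i=2: S_2 = 4.53 * 2.06^2 ≈ 19.22
i=3: S_3 = 4.53 * 2.06^3 ≈ 39.6
i=4: S_4 = 4.53 * 2.06^4 ≈ 81.58
i=5: S_5 = 4.53 * 2.06^5 ≈ 168.05
The first 6 terms are: [4.53, 9.33, 19.22, 39.6, 81.58, 168.05]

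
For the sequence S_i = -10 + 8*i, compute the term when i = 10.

S_10 = -10 + 8*10 = -10 + 80 = 70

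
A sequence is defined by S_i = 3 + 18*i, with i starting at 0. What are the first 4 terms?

This is an arithmetic sequence.
i=0: S_0 = 3 + 18*0 = 3
i=1: S_1 = 3 + 18*1 = 21
i=2: S_2 = 3 + 18*2 = 39
i=3: S_3 = 3 + 18*3 = 57
The first 4 terms are: [3, 21, 39, 57]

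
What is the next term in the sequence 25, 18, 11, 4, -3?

Differences: 18 - 25 = -7
This is an arithmetic sequence with common difference d = -7.
Next term = -3 + -7 = -10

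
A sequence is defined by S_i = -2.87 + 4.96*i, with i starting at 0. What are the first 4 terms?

This is an arithmetic sequence.
i=0: S_0 = -2.87 + 4.96*0 = -2.87
i=1: S_1 = -2.87 + 4.96*1 = 2.09
i=2: S_2 = -2.87 + 4.96*2 = 7.05
i=3: S_3 = -2.87 + 4.96*3 = 12.01
The first 4 terms are: [-2.87, 2.09, 7.05, 12.01]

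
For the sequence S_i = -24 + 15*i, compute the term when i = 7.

S_7 = -24 + 15*7 = -24 + 105 = 81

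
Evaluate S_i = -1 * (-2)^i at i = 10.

S_10 = -1 * (-2)^10 = -1 * 1024 = -1024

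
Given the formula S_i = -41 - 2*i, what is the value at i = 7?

S_7 = -41 + -2*7 = -41 + -14 = -55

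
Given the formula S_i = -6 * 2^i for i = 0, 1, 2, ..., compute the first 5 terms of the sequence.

This is a geometric sequence.
i=0: S_0 = -6 * 2^0 = -6
i=1: S_1 = -6 * 2^1 = -12
i=2: S_2 = -6 * 2^2 = -24
i=3: S_3 = -6 * 2^3 = -48
i=4: S_4 = -6 * 2^4 = -96
The first 5 terms are: [-6, -12, -24, -48, -96]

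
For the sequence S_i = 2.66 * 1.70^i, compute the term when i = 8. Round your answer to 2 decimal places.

S_8 = 2.66 * 1.7^8 ≈ 2.66 * 69.7576 ≈ 185.56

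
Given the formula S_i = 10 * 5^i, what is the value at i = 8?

S_8 = 10 * 5^8 = 10 * 390625 = 3906250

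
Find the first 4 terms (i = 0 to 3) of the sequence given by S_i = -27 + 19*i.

This is an arithmetic sequence.
i=0: S_0 = -27 + 19*0 = -27
i=1: S_1 = -27 + 19*1 = -8
i=2: S_2 = -27 + 19*2 = 11
i=3: S_3 = -27 + 19*3 = 30
The first 4 terms are: [-27, -8, 11, 30]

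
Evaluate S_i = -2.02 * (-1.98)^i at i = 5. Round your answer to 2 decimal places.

S_5 = -2.02 * (-1.98)^5 ≈ -2.02 * -30.4317 ≈ 61.47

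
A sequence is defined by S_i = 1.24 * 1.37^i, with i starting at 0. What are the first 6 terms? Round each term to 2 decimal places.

This is a geometric sequence.
i=0: S_0 = 1.24 * 1.37^0 = 1.24
i=1: S_1 = 1.24 * 1.37^1 ≈ 1.7
i=2: S_2 = 1.24 * 1.37^2 ≈ 2.33
i=3: S_3 = 1.24 * 1.37^3 ≈ 3.19
i=4: S_4 = 1.24 * 1.37^4 ≈ 4.37
i=5: S_5 = 1.24 * 1.37^5 ≈ 5.98
The first 6 terms are: [1.24, 1.7, 2.33, 3.19, 4.37, 5.98]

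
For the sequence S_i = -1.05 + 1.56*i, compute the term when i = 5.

S_5 = -1.05 + 1.56*5 = -1.05 + 7.8 = 6.75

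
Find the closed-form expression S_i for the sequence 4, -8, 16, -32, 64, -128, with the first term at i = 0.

Check ratios: -8 / 4 = -2.0
Common ratio r = -2.
First term a = 4.
Formula: S_i = 4 * (-2)^i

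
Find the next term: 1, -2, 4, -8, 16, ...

Ratios: -2 / 1 = -2.0
This is a geometric sequence with common ratio r = -2.
Next term = 16 * -2 = -32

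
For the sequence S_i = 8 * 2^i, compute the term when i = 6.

S_6 = 8 * 2^6 = 8 * 64 = 512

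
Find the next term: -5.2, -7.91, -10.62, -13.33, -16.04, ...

Differences: -7.91 - -5.2 = -2.71
This is an arithmetic sequence with common difference d = -2.71.
Next term = -16.04 + -2.71 = -18.75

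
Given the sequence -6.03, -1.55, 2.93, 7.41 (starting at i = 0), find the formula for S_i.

Check differences: -1.55 - -6.03 = 4.48
2.93 - -1.55 = 4.48
Common difference d = 4.48.
First term a = -6.03.
Formula: S_i = -6.03 + 4.48*i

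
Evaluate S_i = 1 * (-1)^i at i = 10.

S_10 = 1 * (-1)^10 = 1 * 1 = 1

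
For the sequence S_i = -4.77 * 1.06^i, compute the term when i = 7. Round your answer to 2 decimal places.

S_7 = -4.77 * 1.06^7 ≈ -4.77 * 1.5036 ≈ -7.17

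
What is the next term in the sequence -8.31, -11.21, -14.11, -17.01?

Differences: -11.21 - -8.31 = -2.9
This is an arithmetic sequence with common difference d = -2.9.
Next term = -17.01 + -2.9 = -19.91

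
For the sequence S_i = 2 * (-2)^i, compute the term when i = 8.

S_8 = 2 * (-2)^8 = 2 * 256 = 512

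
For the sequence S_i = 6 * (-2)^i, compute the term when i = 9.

S_9 = 6 * (-2)^9 = 6 * -512 = -3072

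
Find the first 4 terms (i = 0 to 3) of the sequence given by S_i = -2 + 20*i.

This is an arithmetic sequence.
i=0: S_0 = -2 + 20*0 = -2
i=1: S_1 = -2 + 20*1 = 18
i=2: S_2 = -2 + 20*2 = 38
i=3: S_3 = -2 + 20*3 = 58
The first 4 terms are: [-2, 18, 38, 58]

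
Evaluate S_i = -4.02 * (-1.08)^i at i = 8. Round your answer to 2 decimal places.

S_8 = -4.02 * (-1.08)^8 ≈ -4.02 * 1.8509 ≈ -7.44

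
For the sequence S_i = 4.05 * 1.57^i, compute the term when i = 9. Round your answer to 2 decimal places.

S_9 = 4.05 * 1.57^9 ≈ 4.05 * 57.9558 ≈ 234.72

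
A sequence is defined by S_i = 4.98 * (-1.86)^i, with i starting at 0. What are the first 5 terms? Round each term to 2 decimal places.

This is a geometric sequence.
i=0: S_0 = 4.98 * (-1.86)^0 = 4.98
i=1: S_1 = 4.98 * (-1.86)^1 ≈ -9.26
i=2: S_2 = 4.98 * (-1.86)^2 ≈ 17.23
i=3: S_3 = 4.98 * (-1.86)^3 ≈ -32.05
i=4: S_4 = 4.98 * (-1.86)^4 ≈ 59.6
The first 5 terms are: [4.98, -9.26, 17.23, -32.05, 59.6]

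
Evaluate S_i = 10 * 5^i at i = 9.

S_9 = 10 * 5^9 = 10 * 1953125 = 19531250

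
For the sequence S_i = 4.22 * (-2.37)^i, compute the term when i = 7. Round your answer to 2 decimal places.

S_7 = 4.22 * (-2.37)^7 ≈ 4.22 * -419.9895 ≈ -1772.36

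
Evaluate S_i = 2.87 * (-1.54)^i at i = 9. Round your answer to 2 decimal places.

S_9 = 2.87 * (-1.54)^9 ≈ 2.87 * -48.7177 ≈ -139.82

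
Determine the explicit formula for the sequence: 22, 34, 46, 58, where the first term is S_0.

Check differences: 34 - 22 = 12
46 - 34 = 12
Common difference d = 12.
First term a = 22.
Formula: S_i = 22 + 12*i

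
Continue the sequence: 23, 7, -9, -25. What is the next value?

Differences: 7 - 23 = -16
This is an arithmetic sequence with common difference d = -16.
Next term = -25 + -16 = -41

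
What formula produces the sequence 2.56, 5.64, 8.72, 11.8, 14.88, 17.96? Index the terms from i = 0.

Check differences: 5.64 - 2.56 = 3.08
8.72 - 5.64 = 3.08
Common difference d = 3.08.
First term a = 2.56.
Formula: S_i = 2.56 + 3.08*i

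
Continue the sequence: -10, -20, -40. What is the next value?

Ratios: -20 / -10 = 2.0
This is a geometric sequence with common ratio r = 2.
Next term = -40 * 2 = -80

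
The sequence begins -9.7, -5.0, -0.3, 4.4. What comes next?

Differences: -5.0 - -9.7 = 4.7
This is an arithmetic sequence with common difference d = 4.7.
Next term = 4.4 + 4.7 = 9.1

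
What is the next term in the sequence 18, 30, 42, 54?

Differences: 30 - 18 = 12
This is an arithmetic sequence with common difference d = 12.
Next term = 54 + 12 = 66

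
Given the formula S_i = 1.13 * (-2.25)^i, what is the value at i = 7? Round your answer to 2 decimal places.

S_7 = 1.13 * (-2.25)^7 ≈ 1.13 * -291.9293 ≈ -329.88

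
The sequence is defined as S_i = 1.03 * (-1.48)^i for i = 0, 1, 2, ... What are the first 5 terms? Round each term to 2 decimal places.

This is a geometric sequence.
i=0: S_0 = 1.03 * (-1.48)^0 = 1.03
i=1: S_1 = 1.03 * (-1.48)^1 ≈ -1.52
i=2: S_2 = 1.03 * (-1.48)^2 ≈ 2.26
i=3: S_3 = 1.03 * (-1.48)^3 ≈ -3.34
i=4: S_4 = 1.03 * (-1.48)^4 ≈ 4.94
The first 5 terms are: [1.03, -1.52, 2.26, -3.34, 4.94]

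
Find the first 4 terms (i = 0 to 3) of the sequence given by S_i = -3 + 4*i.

This is an arithmetic sequence.
i=0: S_0 = -3 + 4*0 = -3
i=1: S_1 = -3 + 4*1 = 1
i=2: S_2 = -3 + 4*2 = 5
i=3: S_3 = -3 + 4*3 = 9
The first 4 terms are: [-3, 1, 5, 9]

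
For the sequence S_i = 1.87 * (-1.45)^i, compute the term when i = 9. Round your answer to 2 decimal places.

S_9 = 1.87 * (-1.45)^9 ≈ 1.87 * -28.3343 ≈ -52.99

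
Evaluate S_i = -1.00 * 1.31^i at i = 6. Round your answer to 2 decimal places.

S_6 = -1.0 * 1.31^6 ≈ -1.0 * 5.0539 ≈ -5.05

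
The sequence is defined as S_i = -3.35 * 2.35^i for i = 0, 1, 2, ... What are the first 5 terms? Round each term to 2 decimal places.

This is a geometric sequence.
i=0: S_0 = -3.35 * 2.35^0 = -3.35
i=1: S_1 = -3.35 * 2.35^1 ≈ -7.87
i=2: S_2 = -3.35 * 2.35^2 ≈ -18.5
i=3: S_3 = -3.35 * 2.35^3 ≈ -43.48
i=4: S_4 = -3.35 * 2.35^4 ≈ -102.17
The first 5 terms are: [-3.35, -7.87, -18.5, -43.48, -102.17]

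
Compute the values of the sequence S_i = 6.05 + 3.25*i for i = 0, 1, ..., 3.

This is an arithmetic sequence.
i=0: S_0 = 6.05 + 3.25*0 = 6.05
i=1: S_1 = 6.05 + 3.25*1 = 9.3
i=2: S_2 = 6.05 + 3.25*2 = 12.55
i=3: S_3 = 6.05 + 3.25*3 = 15.8
The first 4 terms are: [6.05, 9.3, 12.55, 15.8]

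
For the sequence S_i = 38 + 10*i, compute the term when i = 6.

S_6 = 38 + 10*6 = 38 + 60 = 98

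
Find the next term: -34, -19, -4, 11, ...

Differences: -19 - -34 = 15
This is an arithmetic sequence with common difference d = 15.
Next term = 11 + 15 = 26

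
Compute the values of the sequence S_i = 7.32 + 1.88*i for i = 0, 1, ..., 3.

This is an arithmetic sequence.
i=0: S_0 = 7.32 + 1.88*0 = 7.32
i=1: S_1 = 7.32 + 1.88*1 = 9.2
i=2: S_2 = 7.32 + 1.88*2 = 11.08
i=3: S_3 = 7.32 + 1.88*3 = 12.96
The first 4 terms are: [7.32, 9.2, 11.08, 12.96]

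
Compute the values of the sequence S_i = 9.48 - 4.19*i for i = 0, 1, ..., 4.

This is an arithmetic sequence.
i=0: S_0 = 9.48 + -4.19*0 = 9.48
i=1: S_1 = 9.48 + -4.19*1 = 5.29
i=2: S_2 = 9.48 + -4.19*2 = 1.1
i=3: S_3 = 9.48 + -4.19*3 = -3.09
i=4: S_4 = 9.48 + -4.19*4 = -7.28
The first 5 terms are: [9.48, 5.29, 1.1, -3.09, -7.28]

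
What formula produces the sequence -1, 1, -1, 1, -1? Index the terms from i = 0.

Check ratios: 1 / -1 = -1.0
Common ratio r = -1.
First term a = -1.
Formula: S_i = -1 * (-1)^i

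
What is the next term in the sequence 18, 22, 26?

Differences: 22 - 18 = 4
This is an arithmetic sequence with common difference d = 4.
Next term = 26 + 4 = 30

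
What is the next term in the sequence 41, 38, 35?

Differences: 38 - 41 = -3
This is an arithmetic sequence with common difference d = -3.
Next term = 35 + -3 = 32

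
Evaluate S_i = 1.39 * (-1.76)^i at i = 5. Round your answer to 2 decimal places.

S_5 = 1.39 * (-1.76)^5 ≈ 1.39 * -16.8874 ≈ -23.47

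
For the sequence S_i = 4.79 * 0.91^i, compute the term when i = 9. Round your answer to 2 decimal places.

S_9 = 4.79 * 0.91^9 ≈ 4.79 * 0.4279 ≈ 2.05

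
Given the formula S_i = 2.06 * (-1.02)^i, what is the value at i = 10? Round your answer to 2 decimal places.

S_10 = 2.06 * (-1.02)^10 ≈ 2.06 * 1.219 ≈ 2.51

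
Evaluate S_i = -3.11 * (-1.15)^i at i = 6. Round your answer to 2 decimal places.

S_6 = -3.11 * (-1.15)^6 ≈ -3.11 * 2.3131 ≈ -7.19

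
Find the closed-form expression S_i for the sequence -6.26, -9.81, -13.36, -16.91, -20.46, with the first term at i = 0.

Check differences: -9.81 - -6.26 = -3.55
-13.36 - -9.81 = -3.55
Common difference d = -3.55.
First term a = -6.26.
Formula: S_i = -6.26 - 3.55*i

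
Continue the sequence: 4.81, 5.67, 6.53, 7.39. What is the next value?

Differences: 5.67 - 4.81 = 0.86
This is an arithmetic sequence with common difference d = 0.86.
Next term = 7.39 + 0.86 = 8.25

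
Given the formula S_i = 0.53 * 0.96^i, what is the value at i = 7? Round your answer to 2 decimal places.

S_7 = 0.53 * 0.96^7 ≈ 0.53 * 0.7514 ≈ 0.4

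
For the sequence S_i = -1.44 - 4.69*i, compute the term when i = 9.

S_9 = -1.44 + -4.69*9 = -1.44 + -42.21 = -43.65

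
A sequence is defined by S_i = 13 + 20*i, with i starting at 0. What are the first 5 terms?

This is an arithmetic sequence.
i=0: S_0 = 13 + 20*0 = 13
i=1: S_1 = 13 + 20*1 = 33
i=2: S_2 = 13 + 20*2 = 53
i=3: S_3 = 13 + 20*3 = 73
i=4: S_4 = 13 + 20*4 = 93
The first 5 terms are: [13, 33, 53, 73, 93]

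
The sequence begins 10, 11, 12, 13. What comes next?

Differences: 11 - 10 = 1
This is an arithmetic sequence with common difference d = 1.
Next term = 13 + 1 = 14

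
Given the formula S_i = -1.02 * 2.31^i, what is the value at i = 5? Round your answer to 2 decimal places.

S_5 = -1.02 * 2.31^5 ≈ -1.02 * 65.7749 ≈ -67.09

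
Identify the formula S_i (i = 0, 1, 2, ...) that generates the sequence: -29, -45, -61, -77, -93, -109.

Check differences: -45 - -29 = -16
-61 - -45 = -16
Common difference d = -16.
First term a = -29.
Formula: S_i = -29 - 16*i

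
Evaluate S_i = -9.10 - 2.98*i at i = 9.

S_9 = -9.1 + -2.98*9 = -9.1 + -26.82 = -35.92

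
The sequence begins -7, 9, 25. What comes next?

Differences: 9 - -7 = 16
This is an arithmetic sequence with common difference d = 16.
Next term = 25 + 16 = 41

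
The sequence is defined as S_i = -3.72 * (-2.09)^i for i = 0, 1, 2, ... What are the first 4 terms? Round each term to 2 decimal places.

This is a geometric sequence.
i=0: S_0 = -3.72 * (-2.09)^0 = -3.72
i=1: S_1 = -3.72 * (-2.09)^1 ≈ 7.77
i=2: S_2 = -3.72 * (-2.09)^2 ≈ -16.25
i=3: S_3 = -3.72 * (-2.09)^3 ≈ 33.96
The first 4 terms are: [-3.72, 7.77, -16.25, 33.96]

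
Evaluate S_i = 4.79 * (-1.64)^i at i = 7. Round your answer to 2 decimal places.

S_7 = 4.79 * (-1.64)^7 ≈ 4.79 * -31.9085 ≈ -152.84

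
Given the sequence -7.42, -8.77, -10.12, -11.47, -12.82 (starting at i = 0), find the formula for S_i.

Check differences: -8.77 - -7.42 = -1.35
-10.12 - -8.77 = -1.35
Common difference d = -1.35.
First term a = -7.42.
Formula: S_i = -7.42 - 1.35*i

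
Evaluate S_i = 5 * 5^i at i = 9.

S_9 = 5 * 5^9 = 5 * 1953125 = 9765625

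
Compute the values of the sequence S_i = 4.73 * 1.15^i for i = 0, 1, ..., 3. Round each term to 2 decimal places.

This is a geometric sequence.
i=0: S_0 = 4.73 * 1.15^0 = 4.73
i=1: S_1 = 4.73 * 1.15^1 ≈ 5.44
i=2: S_2 = 4.73 * 1.15^2 ≈ 6.26
i=3: S_3 = 4.73 * 1.15^3 ≈ 7.19
The first 4 terms are: [4.73, 5.44, 6.26, 7.19]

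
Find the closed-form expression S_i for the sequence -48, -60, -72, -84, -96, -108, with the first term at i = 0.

Check differences: -60 - -48 = -12
-72 - -60 = -12
Common difference d = -12.
First term a = -48.
Formula: S_i = -48 - 12*i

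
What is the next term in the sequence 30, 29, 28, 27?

Differences: 29 - 30 = -1
This is an arithmetic sequence with common difference d = -1.
Next term = 27 + -1 = 26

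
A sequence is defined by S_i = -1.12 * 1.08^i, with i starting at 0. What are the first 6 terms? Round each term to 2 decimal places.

This is a geometric sequence.
i=0: S_0 = -1.12 * 1.08^0 = -1.12
i=1: S_1 = -1.12 * 1.08^1 ≈ -1.21
i=2: S_2 = -1.12 * 1.08^2 ≈ -1.31
i=3: S_3 = -1.12 * 1.08^3 ≈ -1.41
i=4: S_4 = -1.12 * 1.08^4 ≈ -1.52
i=5: S_5 = -1.12 * 1.08^5 ≈ -1.65
The first 6 terms are: [-1.12, -1.21, -1.31, -1.41, -1.52, -1.65]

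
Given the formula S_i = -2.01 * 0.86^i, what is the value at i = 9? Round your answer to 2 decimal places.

S_9 = -2.01 * 0.86^9 ≈ -2.01 * 0.2573 ≈ -0.52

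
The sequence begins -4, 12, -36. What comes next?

Ratios: 12 / -4 = -3.0
This is a geometric sequence with common ratio r = -3.
Next term = -36 * -3 = 108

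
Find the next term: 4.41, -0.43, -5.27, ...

Differences: -0.43 - 4.41 = -4.84
This is an arithmetic sequence with common difference d = -4.84.
Next term = -5.27 + -4.84 = -10.11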